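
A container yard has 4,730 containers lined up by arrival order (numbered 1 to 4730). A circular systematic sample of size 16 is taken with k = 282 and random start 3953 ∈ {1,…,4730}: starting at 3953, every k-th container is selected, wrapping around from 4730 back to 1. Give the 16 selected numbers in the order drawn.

Selection 1: 3953
Selection 2: 3953 + 282 = 4235
Selection 3: 4235 + 282 = 4517
Selection 4: 4517 + 282 = 4799 → 4799 − 4730 = 69
Selection 5: 69 + 282 = 351
Selection 6: 351 + 282 = 633
Selection 7: 633 + 282 = 915
Selection 8: 915 + 282 = 1197
Selection 9: 1197 + 282 = 1479
Selection 10: 1479 + 282 = 1761
Selection 11: 1761 + 282 = 2043
Selection 12: 2043 + 282 = 2325
Selection 13: 2325 + 282 = 2607
Selection 14: 2607 + 282 = 2889
Selection 15: 2889 + 282 = 3171
Selection 16: 3171 + 282 = 3453

3953, 4235, 4517, 69, 351, 633, 915, 1197, 1479, 1761, 2043, 2325, 2607, 2889, 3171, 3453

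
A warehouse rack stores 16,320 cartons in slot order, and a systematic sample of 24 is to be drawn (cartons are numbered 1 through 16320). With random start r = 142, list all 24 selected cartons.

142, 822, 1502, 2182, 2862, 3542, 4222, 4902, 5582, 6262, 6942, 7622, 8302, 8982, 9662, 10342, 11022, 11702, 12382, 13062, 13742, 14422, 15102, 15782

k = N/n = 16320/24 = 680
carton 1: 142
carton 2: 142 + 680 = 822
carton 3: 822 + 680 = 1502
carton 4: 1502 + 680 = 2182
carton 5: 2182 + 680 = 2862
carton 6: 2862 + 680 = 3542
carton 7: 3542 + 680 = 4222
carton 8: 4222 + 680 = 4902
carton 9: 4902 + 680 = 5582
carton 10: 5582 + 680 = 6262
carton 11: 6262 + 680 = 6942
carton 12: 6942 + 680 = 7622
carton 13: 7622 + 680 = 8302
carton 14: 8302 + 680 = 8982
carton 15: 8982 + 680 = 9662
carton 16: 9662 + 680 = 10342
carton 17: 10342 + 680 = 11022
carton 18: 11022 + 680 = 11702
carton 19: 11702 + 680 = 12382
carton 20: 12382 + 680 = 13062
carton 21: 13062 + 680 = 13742
carton 22: 13742 + 680 = 14422
carton 23: 14422 + 680 = 15102
carton 24: 15102 + 680 = 15782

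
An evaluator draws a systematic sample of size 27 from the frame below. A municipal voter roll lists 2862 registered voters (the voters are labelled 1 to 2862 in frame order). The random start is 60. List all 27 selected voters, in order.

k = N/n = 2862/27 = 106
voter 1: 60
voter 2: 60 + 106 = 166
voter 3: 166 + 106 = 272
voter 4: 272 + 106 = 378
voter 5: 378 + 106 = 484
voter 6: 484 + 106 = 590
voter 7: 590 + 106 = 696
voter 8: 696 + 106 = 802
voter 9: 802 + 106 = 908
voter 10: 908 + 106 = 1014
voter 11: 1014 + 106 = 1120
voter 12: 1120 + 106 = 1226
voter 13: 1226 + 106 = 1332
voter 14: 1332 + 106 = 1438
voter 15: 1438 + 106 = 1544
voter 16: 1544 + 106 = 1650
voter 17: 1650 + 106 = 1756
voter 18: 1756 + 106 = 1862
voter 19: 1862 + 106 = 1968
voter 20: 1968 + 106 = 2074
voter 21: 2074 + 106 = 2180
voter 22: 2180 + 106 = 2286
voter 23: 2286 + 106 = 2392
voter 24: 2392 + 106 = 2498
voter 25: 2498 + 106 = 2604
voter 26: 2604 + 106 = 2710
voter 27: 2710 + 106 = 2816

60, 166, 272, 378, 484, 590, 696, 802, 908, 1014, 1120, 1226, 1332, 1438, 1544, 1650, 1756, 1862, 1968, 2074, 2180, 2286, 2392, 2498, 2604, 2710, 2816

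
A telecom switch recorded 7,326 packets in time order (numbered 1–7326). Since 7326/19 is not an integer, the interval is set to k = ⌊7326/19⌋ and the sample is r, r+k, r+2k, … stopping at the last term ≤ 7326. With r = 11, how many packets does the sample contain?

k = ⌊7326/19⌋ = 385
Achieved size = ⌊(7326 − 11)/385⌋ + 1 = ⌊7315/385⌋ + 1 = 19 + 1 = 20
(last selection: 11 + 19×385 = 7326 ≤ 7326; next would be 7711 > 7326)

20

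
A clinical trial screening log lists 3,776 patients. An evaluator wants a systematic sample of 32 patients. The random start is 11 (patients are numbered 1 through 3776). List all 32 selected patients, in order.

k = N/n = 3776/32 = 118
patient 1: 11
patient 2: 11 + 118 = 129
patient 3: 129 + 118 = 247
patient 4: 247 + 118 = 365
patient 5: 365 + 118 = 483
patient 6: 483 + 118 = 601
patient 7: 601 + 118 = 719
patient 8: 719 + 118 = 837
patient 9: 837 + 118 = 955
patient 10: 955 + 118 = 1073
patient 11: 1073 + 118 = 1191
patient 12: 1191 + 118 = 1309
patient 13: 1309 + 118 = 1427
patient 14: 1427 + 118 = 1545
patient 15: 1545 + 118 = 1663
patient 16: 1663 + 118 = 1781
patient 17: 1781 + 118 = 1899
patient 18: 1899 + 118 = 2017
patient 19: 2017 + 118 = 2135
patient 20: 2135 + 118 = 2253
patient 21: 2253 + 118 = 2371
patient 22: 2371 + 118 = 2489
patient 23: 2489 + 118 = 2607
patient 24: 2607 + 118 = 2725
patient 25: 2725 + 118 = 2843
patient 26: 2843 + 118 = 2961
patient 27: 2961 + 118 = 3079
patient 28: 3079 + 118 = 3197
patient 29: 3197 + 118 = 3315
patient 30: 3315 + 118 = 3433
patient 31: 3433 + 118 = 3551
patient 32: 3551 + 118 = 3669

11, 129, 247, 365, 483, 601, 719, 837, 955, 1073, 1191, 1309, 1427, 1545, 1663, 1781, 1899, 2017, 2135, 2253, 2371, 2489, 2607, 2725, 2843, 2961, 3079, 3197, 3315, 3433, 3551, 3669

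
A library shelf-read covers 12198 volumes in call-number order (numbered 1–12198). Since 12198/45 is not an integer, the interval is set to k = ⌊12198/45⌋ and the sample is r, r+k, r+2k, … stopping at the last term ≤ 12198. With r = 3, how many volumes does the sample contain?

k = ⌊12198/45⌋ = 271
Achieved size = ⌊(12198 − 3)/271⌋ + 1 = ⌊12195/271⌋ + 1 = 45 + 1 = 46
(last selection: 3 + 45×271 = 12198 ≤ 12198; next would be 12469 > 12198)

46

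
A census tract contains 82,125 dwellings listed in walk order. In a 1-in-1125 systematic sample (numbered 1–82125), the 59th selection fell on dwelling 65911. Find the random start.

661

k = 1125
r = 65911 − (59−1)×1125 = 65911 − 65250 = 661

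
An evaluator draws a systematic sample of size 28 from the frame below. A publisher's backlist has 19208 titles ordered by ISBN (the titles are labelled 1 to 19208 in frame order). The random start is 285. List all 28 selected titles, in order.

285, 971, 1657, 2343, 3029, 3715, 4401, 5087, 5773, 6459, 7145, 7831, 8517, 9203, 9889, 10575, 11261, 11947, 12633, 13319, 14005, 14691, 15377, 16063, 16749, 17435, 18121, 18807

k = N/n = 19208/28 = 686
title 1: 285
title 2: 285 + 686 = 971
title 3: 971 + 686 = 1657
title 4: 1657 + 686 = 2343
title 5: 2343 + 686 = 3029
title 6: 3029 + 686 = 3715
title 7: 3715 + 686 = 4401
title 8: 4401 + 686 = 5087
title 9: 5087 + 686 = 5773
title 10: 5773 + 686 = 6459
title 11: 6459 + 686 = 7145
title 12: 7145 + 686 = 7831
title 13: 7831 + 686 = 8517
title 14: 8517 + 686 = 9203
title 15: 9203 + 686 = 9889
title 16: 9889 + 686 = 10575
title 17: 10575 + 686 = 11261
title 18: 11261 + 686 = 11947
title 19: 11947 + 686 = 12633
title 20: 12633 + 686 = 13319
title 21: 13319 + 686 = 14005
title 22: 14005 + 686 = 14691
title 23: 14691 + 686 = 15377
title 24: 15377 + 686 = 16063
title 25: 16063 + 686 = 16749
title 26: 16749 + 686 = 17435
title 27: 17435 + 686 = 18121
title 28: 18121 + 686 = 18807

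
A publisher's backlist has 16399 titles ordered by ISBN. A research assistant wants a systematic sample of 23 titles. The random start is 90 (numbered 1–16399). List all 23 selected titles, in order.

k = N/n = 16399/23 = 713
title 1: 90
title 2: 90 + 713 = 803
title 3: 803 + 713 = 1516
title 4: 1516 + 713 = 2229
title 5: 2229 + 713 = 2942
title 6: 2942 + 713 = 3655
title 7: 3655 + 713 = 4368
title 8: 4368 + 713 = 5081
title 9: 5081 + 713 = 5794
title 10: 5794 + 713 = 6507
title 11: 6507 + 713 = 7220
title 12: 7220 + 713 = 7933
title 13: 7933 + 713 = 8646
title 14: 8646 + 713 = 9359
title 15: 9359 + 713 = 10072
title 16: 10072 + 713 = 10785
title 17: 10785 + 713 = 11498
title 18: 11498 + 713 = 12211
title 19: 12211 + 713 = 12924
title 20: 12924 + 713 = 13637
title 21: 13637 + 713 = 14350
title 22: 14350 + 713 = 15063
title 23: 15063 + 713 = 15776

90, 803, 1516, 2229, 2942, 3655, 4368, 5081, 5794, 6507, 7220, 7933, 8646, 9359, 10072, 10785, 11498, 12211, 12924, 13637, 14350, 15063, 15776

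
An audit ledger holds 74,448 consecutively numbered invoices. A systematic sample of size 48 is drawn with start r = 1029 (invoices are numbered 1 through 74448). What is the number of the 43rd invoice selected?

k = 74448/48 = 1551
43rd selection = r + (43−1)·k = 1029 + 42×1551 = 1029 + 65142 = 66171

66171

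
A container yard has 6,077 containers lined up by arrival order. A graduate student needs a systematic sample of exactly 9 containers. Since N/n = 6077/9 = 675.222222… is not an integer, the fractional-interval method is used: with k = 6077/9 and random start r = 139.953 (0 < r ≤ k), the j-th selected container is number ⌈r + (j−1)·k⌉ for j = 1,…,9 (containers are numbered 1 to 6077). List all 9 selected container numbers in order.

j=1: r + 0k = 139.953 → ⌈·⌉ = 140
j=2: r + 1k = 815.175222… → ⌈·⌉ = 816
j=3: r + 2k = 1490.397444… → ⌈·⌉ = 1491
j=4: r + 3k = 2165.619666… → ⌈·⌉ = 2166
j=5: r + 4k = 2840.841888… → ⌈·⌉ = 2841
j=6: r + 5k = 3516.064111… → ⌈·⌉ = 3517
j=7: r + 6k = 4191.286333… → ⌈·⌉ = 4192
j=8: r + 7k = 4866.508555… → ⌈·⌉ = 4867
j=9: r + 8k = 5541.730777… → ⌈·⌉ = 5542

140, 816, 1491, 2166, 2841, 3517, 4192, 4867, 5542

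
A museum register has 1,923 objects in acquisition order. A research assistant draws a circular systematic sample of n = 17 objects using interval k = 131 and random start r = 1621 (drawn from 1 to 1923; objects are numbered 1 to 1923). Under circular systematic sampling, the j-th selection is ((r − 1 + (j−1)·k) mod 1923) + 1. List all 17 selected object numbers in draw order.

1621, 1752, 1883, 91, 222, 353, 484, 615, 746, 877, 1008, 1139, 1270, 1401, 1532, 1663, 1794

Selection 1: 1621
Selection 2: 1621 + 131 = 1752
Selection 3: 1752 + 131 = 1883
Selection 4: 1883 + 131 = 2014 → 2014 − 1923 = 91
Selection 5: 91 + 131 = 222
Selection 6: 222 + 131 = 353
Selection 7: 353 + 131 = 484
Selection 8: 484 + 131 = 615
Selection 9: 615 + 131 = 746
Selection 10: 746 + 131 = 877
Selection 11: 877 + 131 = 1008
Selection 12: 1008 + 131 = 1139
Selection 13: 1139 + 131 = 1270
Selection 14: 1270 + 131 = 1401
Selection 15: 1401 + 131 = 1532
Selection 16: 1532 + 131 = 1663
Selection 17: 1663 + 131 = 1794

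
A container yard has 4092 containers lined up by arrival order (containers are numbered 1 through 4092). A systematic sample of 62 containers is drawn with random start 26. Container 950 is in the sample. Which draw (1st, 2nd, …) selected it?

15

k = 4092/62 = 66
position = (950 − 26)/66 + 1 = 924/66 + 1 = 14 + 1 = 15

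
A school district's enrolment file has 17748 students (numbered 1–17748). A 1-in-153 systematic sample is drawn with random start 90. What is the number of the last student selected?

k = 153
116th selection = r + (116−1)·k = 90 + 115×153 = 90 + 17595 = 17685

17685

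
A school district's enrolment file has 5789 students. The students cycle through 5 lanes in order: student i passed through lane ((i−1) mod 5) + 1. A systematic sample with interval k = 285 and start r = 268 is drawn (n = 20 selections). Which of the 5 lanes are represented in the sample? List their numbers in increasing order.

Consecutive selections differ by k = 285, so their lane numbers differ by 285 mod 5 = 0.
gcd(285, 5) = 5, so the sample visits 5/5 = 1 distinct residues mod 5.
Start 268 is lane 3; the lanes hit are 3.

3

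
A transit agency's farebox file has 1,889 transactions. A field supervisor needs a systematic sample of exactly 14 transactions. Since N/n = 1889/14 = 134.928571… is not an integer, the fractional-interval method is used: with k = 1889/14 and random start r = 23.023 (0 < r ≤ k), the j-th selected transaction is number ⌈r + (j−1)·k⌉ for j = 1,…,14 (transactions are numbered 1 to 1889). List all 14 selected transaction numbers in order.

j=1: r + 0k = 23.023 → ⌈·⌉ = 24
j=2: r + 1k = 157.951571… → ⌈·⌉ = 158
j=3: r + 2k = 292.880142… → ⌈·⌉ = 293
j=4: r + 3k = 427.808714… → ⌈·⌉ = 428
j=5: r + 4k = 562.737285… → ⌈·⌉ = 563
j=6: r + 5k = 697.665857… → ⌈·⌉ = 698
j=7: r + 6k = 832.594428… → ⌈·⌉ = 833
j=8: r + 7k = 967.523 → ⌈·⌉ = 968
j=9: r + 8k = 1102.451571… → ⌈·⌉ = 1103
j=10: r + 9k = 1237.380142… → ⌈·⌉ = 1238
j=11: r + 10k = 1372.308714… → ⌈·⌉ = 1373
j=12: r + 11k = 1507.237285… → ⌈·⌉ = 1508
j=13: r + 12k = 1642.165857… → ⌈·⌉ = 1643
j=14: r + 13k = 1777.094428… → ⌈·⌉ = 1778

24, 158, 293, 428, 563, 698, 833, 968, 1103, 1238, 1373, 1508, 1643, 1778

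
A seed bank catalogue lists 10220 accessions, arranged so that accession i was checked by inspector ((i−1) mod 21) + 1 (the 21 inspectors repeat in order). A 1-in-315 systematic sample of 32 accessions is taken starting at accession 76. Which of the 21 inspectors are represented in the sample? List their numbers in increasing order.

13

Consecutive selections differ by k = 315, so their inspector numbers differ by 315 mod 21 = 0.
gcd(315, 21) = 21, so the sample visits 21/21 = 1 distinct residues mod 21.
Start 76 is inspector 13; the inspectors hit are 13.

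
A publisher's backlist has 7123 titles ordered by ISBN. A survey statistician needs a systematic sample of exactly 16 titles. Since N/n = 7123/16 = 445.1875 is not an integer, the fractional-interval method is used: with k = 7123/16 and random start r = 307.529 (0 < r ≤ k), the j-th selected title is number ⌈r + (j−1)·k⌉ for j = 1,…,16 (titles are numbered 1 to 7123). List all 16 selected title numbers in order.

j=1: r + 0k = 307.529 → ⌈·⌉ = 308
j=2: r + 1k = 752.7165 → ⌈·⌉ = 753
j=3: r + 2k = 1197.904 → ⌈·⌉ = 1198
j=4: r + 3k = 1643.0915 → ⌈·⌉ = 1644
j=5: r + 4k = 2088.279 → ⌈·⌉ = 2089
j=6: r + 5k = 2533.4665 → ⌈·⌉ = 2534
j=7: r + 6k = 2978.654 → ⌈·⌉ = 2979
j=8: r + 7k = 3423.8415 → ⌈·⌉ = 3424
j=9: r + 8k = 3869.029 → ⌈·⌉ = 3870
j=10: r + 9k = 4314.2165 → ⌈·⌉ = 4315
j=11: r + 10k = 4759.404 → ⌈·⌉ = 4760
j=12: r + 11k = 5204.5915 → ⌈·⌉ = 5205
j=13: r + 12k = 5649.779 → ⌈·⌉ = 5650
j=14: r + 13k = 6094.9665 → ⌈·⌉ = 6095
j=15: r + 14k = 6540.154 → ⌈·⌉ = 6541
j=16: r + 15k = 6985.3415 → ⌈·⌉ = 6986

308, 753, 1198, 1644, 2089, 2534, 2979, 3424, 3870, 4315, 4760, 5205, 5650, 6095, 6541, 6986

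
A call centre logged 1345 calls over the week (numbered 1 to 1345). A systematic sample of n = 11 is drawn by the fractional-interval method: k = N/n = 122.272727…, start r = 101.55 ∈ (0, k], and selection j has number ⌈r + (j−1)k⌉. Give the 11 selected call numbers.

j=1: r + 0k = 101.55 → ⌈·⌉ = 102
j=2: r + 1k = 223.822727… → ⌈·⌉ = 224
j=3: r + 2k = 346.095454… → ⌈·⌉ = 347
j=4: r + 3k = 468.368181… → ⌈·⌉ = 469
j=5: r + 4k = 590.640909… → ⌈·⌉ = 591
j=6: r + 5k = 712.913636… → ⌈·⌉ = 713
j=7: r + 6k = 835.186363… → ⌈·⌉ = 836
j=8: r + 7k = 957.459090… → ⌈·⌉ = 958
j=9: r + 8k = 1079.731818… → ⌈·⌉ = 1080
j=10: r + 9k = 1202.004545… → ⌈·⌉ = 1203
j=11: r + 10k = 1324.277272… → ⌈·⌉ = 1325

102, 224, 347, 469, 591, 713, 836, 958, 1080, 1203, 1325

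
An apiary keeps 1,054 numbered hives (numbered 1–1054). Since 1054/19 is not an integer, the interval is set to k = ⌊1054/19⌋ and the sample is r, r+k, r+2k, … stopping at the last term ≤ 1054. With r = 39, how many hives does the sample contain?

19

k = ⌊1054/19⌋ = 55
Achieved size = ⌊(1054 − 39)/55⌋ + 1 = ⌊1015/55⌋ + 1 = 18 + 1 = 19
(last selection: 39 + 18×55 = 1029 ≤ 1054; next would be 1084 > 1054)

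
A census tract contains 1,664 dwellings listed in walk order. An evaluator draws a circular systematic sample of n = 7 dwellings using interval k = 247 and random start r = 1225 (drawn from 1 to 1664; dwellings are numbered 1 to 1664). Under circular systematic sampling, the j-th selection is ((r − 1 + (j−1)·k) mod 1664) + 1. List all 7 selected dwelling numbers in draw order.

Selection 1: 1225
Selection 2: 1225 + 247 = 1472
Selection 3: 1472 + 247 = 1719 → 1719 − 1664 = 55
Selection 4: 55 + 247 = 302
Selection 5: 302 + 247 = 549
Selection 6: 549 + 247 = 796
Selection 7: 796 + 247 = 1043

1225, 1472, 55, 302, 549, 796, 1043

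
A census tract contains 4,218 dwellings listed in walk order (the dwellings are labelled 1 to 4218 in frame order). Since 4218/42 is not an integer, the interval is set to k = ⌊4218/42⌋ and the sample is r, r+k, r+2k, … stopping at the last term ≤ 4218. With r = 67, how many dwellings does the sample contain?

42

k = ⌊4218/42⌋ = 100
Achieved size = ⌊(4218 − 67)/100⌋ + 1 = ⌊4151/100⌋ + 1 = 41 + 1 = 42
(last selection: 67 + 41×100 = 4167 ≤ 4218; next would be 4267 > 4218)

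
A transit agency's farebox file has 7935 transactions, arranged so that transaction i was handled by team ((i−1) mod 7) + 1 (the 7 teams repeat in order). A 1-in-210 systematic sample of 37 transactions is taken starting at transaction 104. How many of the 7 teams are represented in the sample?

1

Consecutive selections differ by k = 210, so their team numbers differ by 210 mod 7 = 0.
gcd(210, 7) = 7, so the sample visits 7/7 = 1 distinct residues mod 7.
Start 104 is team 6; the teams hit are 6.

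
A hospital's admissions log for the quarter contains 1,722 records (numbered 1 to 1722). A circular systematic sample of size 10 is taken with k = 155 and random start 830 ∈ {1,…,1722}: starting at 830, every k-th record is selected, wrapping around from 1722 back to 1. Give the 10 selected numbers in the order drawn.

Selection 1: 830
Selection 2: 830 + 155 = 985
Selection 3: 985 + 155 = 1140
Selection 4: 1140 + 155 = 1295
Selection 5: 1295 + 155 = 1450
Selection 6: 1450 + 155 = 1605
Selection 7: 1605 + 155 = 1760 → 1760 − 1722 = 38
Selection 8: 38 + 155 = 193
Selection 9: 193 + 155 = 348
Selection 10: 348 + 155 = 503

830, 985, 1140, 1295, 1450, 1605, 38, 193, 348, 503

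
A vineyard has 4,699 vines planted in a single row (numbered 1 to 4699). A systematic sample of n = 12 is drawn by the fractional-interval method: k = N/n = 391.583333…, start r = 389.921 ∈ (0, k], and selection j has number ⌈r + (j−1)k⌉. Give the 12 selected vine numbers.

390, 782, 1174, 1565, 1957, 2348, 2740, 3132, 3523, 3915, 4306, 4698

j=1: r + 0k = 389.921 → ⌈·⌉ = 390
j=2: r + 1k = 781.504333… → ⌈·⌉ = 782
j=3: r + 2k = 1173.087666… → ⌈·⌉ = 1174
j=4: r + 3k = 1564.671 → ⌈·⌉ = 1565
j=5: r + 4k = 1956.254333… → ⌈·⌉ = 1957
j=6: r + 5k = 2347.837666… → ⌈·⌉ = 2348
j=7: r + 6k = 2739.421 → ⌈·⌉ = 2740
j=8: r + 7k = 3131.004333… → ⌈·⌉ = 3132
j=9: r + 8k = 3522.587666… → ⌈·⌉ = 3523
j=10: r + 9k = 3914.171 → ⌈·⌉ = 3915
j=11: r + 10k = 4305.754333… → ⌈·⌉ = 4306
j=12: r + 11k = 4697.337666… → ⌈·⌉ = 4698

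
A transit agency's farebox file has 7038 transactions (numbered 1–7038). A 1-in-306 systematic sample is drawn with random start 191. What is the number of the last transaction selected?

k = 306
23rd selection = r + (23−1)·k = 191 + 22×306 = 191 + 6732 = 6923

6923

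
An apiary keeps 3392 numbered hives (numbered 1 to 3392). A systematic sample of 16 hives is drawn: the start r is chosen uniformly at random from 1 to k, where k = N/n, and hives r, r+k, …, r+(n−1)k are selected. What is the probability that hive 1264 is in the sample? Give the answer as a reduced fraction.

k = 3392/16 = 212.
Hive 1264 is selected iff r ≡ 1264 (mod 212); exactly one such r in {1,…,212}.
Inclusion probability = 1/212.

1/212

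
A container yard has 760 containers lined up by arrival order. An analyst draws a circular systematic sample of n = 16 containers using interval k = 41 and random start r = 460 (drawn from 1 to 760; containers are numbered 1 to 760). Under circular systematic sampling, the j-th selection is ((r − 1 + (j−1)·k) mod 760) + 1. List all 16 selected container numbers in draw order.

460, 501, 542, 583, 624, 665, 706, 747, 28, 69, 110, 151, 192, 233, 274, 315

Selection 1: 460
Selection 2: 460 + 41 = 501
Selection 3: 501 + 41 = 542
Selection 4: 542 + 41 = 583
Selection 5: 583 + 41 = 624
Selection 6: 624 + 41 = 665
Selection 7: 665 + 41 = 706
Selection 8: 706 + 41 = 747
Selection 9: 747 + 41 = 788 → 788 − 760 = 28
Selection 10: 28 + 41 = 69
Selection 11: 69 + 41 = 110
Selection 12: 110 + 41 = 151
Selection 13: 151 + 41 = 192
Selection 14: 192 + 41 = 233
Selection 15: 233 + 41 = 274
Selection 16: 274 + 41 = 315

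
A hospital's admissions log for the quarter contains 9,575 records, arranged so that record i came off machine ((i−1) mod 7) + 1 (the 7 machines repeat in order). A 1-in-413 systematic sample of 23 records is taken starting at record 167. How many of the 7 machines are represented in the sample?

Consecutive selections differ by k = 413, so their machine numbers differ by 413 mod 7 = 0.
gcd(413, 7) = 7, so the sample visits 7/7 = 1 distinct residues mod 7.
Start 167 is machine 6; the machines hit are 6.

1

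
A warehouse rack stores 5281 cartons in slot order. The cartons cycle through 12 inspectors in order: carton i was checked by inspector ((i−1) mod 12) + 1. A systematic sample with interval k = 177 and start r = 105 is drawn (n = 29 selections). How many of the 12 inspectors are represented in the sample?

Consecutive selections differ by k = 177, so their inspector numbers differ by 177 mod 12 = 9.
gcd(177, 12) = 3, so the sample visits 12/3 = 4 distinct residues mod 12.
Start 105 is inspector 9; the inspectors hit are 3, 6, 9, 12.

4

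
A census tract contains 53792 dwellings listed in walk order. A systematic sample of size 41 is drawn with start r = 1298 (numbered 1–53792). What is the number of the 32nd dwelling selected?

k = 53792/41 = 1312
32nd selection = r + (32−1)·k = 1298 + 31×1312 = 1298 + 40672 = 41970

41970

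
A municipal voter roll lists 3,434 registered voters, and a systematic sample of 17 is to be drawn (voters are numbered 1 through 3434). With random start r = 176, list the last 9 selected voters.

1792, 1994, 2196, 2398, 2600, 2802, 3004, 3206, 3408

k = N/n = 3434/17 = 202
9th selection = 176 + 8×202 = 1792
10th: 1792 + 202 = 1994
11th: 1994 + 202 = 2196
12th: 2196 + 202 = 2398
13th: 2398 + 202 = 2600
14th: 2600 + 202 = 2802
15th: 2802 + 202 = 3004
16th: 3004 + 202 = 3206
17th: 3206 + 202 = 3408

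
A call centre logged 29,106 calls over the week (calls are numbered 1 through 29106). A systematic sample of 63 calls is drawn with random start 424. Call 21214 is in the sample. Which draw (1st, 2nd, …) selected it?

k = 29106/63 = 462
position = (21214 − 424)/462 + 1 = 20790/462 + 1 = 45 + 1 = 46

46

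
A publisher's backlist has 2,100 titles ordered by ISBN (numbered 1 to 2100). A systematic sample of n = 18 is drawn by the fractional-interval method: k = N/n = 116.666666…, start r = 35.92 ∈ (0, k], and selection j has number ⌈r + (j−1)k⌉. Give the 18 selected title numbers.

j=1: r + 0k = 35.92 → ⌈·⌉ = 36
j=2: r + 1k = 152.586666… → ⌈·⌉ = 153
j=3: r + 2k = 269.253333… → ⌈·⌉ = 270
j=4: r + 3k = 385.92 → ⌈·⌉ = 386
j=5: r + 4k = 502.586666… → ⌈·⌉ = 503
j=6: r + 5k = 619.253333… → ⌈·⌉ = 620
j=7: r + 6k = 735.92 → ⌈·⌉ = 736
j=8: r + 7k = 852.586666… → ⌈·⌉ = 853
j=9: r + 8k = 969.253333… → ⌈·⌉ = 970
j=10: r + 9k = 1085.92 → ⌈·⌉ = 1086
j=11: r + 10k = 1202.586666… → ⌈·⌉ = 1203
j=12: r + 11k = 1319.253333… → ⌈·⌉ = 1320
j=13: r + 12k = 1435.92 → ⌈·⌉ = 1436
j=14: r + 13k = 1552.586666… → ⌈·⌉ = 1553
j=15: r + 14k = 1669.253333… → ⌈·⌉ = 1670
j=16: r + 15k = 1785.92 → ⌈·⌉ = 1786
j=17: r + 16k = 1902.586666… → ⌈·⌉ = 1903
j=18: r + 17k = 2019.253333… → ⌈·⌉ = 2020

36, 153, 270, 386, 503, 620, 736, 853, 970, 1086, 1203, 1320, 1436, 1553, 1670, 1786, 1903, 2020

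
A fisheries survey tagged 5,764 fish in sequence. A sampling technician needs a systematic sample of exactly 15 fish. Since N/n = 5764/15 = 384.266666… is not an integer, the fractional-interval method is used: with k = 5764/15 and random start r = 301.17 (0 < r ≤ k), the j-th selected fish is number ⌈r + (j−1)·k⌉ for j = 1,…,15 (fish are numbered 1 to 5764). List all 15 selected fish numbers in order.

302, 686, 1070, 1454, 1839, 2223, 2607, 2992, 3376, 3760, 4144, 4529, 4913, 5297, 5681

j=1: r + 0k = 301.17 → ⌈·⌉ = 302
j=2: r + 1k = 685.436666… → ⌈·⌉ = 686
j=3: r + 2k = 1069.703333… → ⌈·⌉ = 1070
j=4: r + 3k = 1453.97 → ⌈·⌉ = 1454
j=5: r + 4k = 1838.236666… → ⌈·⌉ = 1839
j=6: r + 5k = 2222.503333… → ⌈·⌉ = 2223
j=7: r + 6k = 2606.77 → ⌈·⌉ = 2607
j=8: r + 7k = 2991.036666… → ⌈·⌉ = 2992
j=9: r + 8k = 3375.303333… → ⌈·⌉ = 3376
j=10: r + 9k = 3759.57 → ⌈·⌉ = 3760
j=11: r + 10k = 4143.836666… → ⌈·⌉ = 4144
j=12: r + 11k = 4528.103333… → ⌈·⌉ = 4529
j=13: r + 12k = 4912.37 → ⌈·⌉ = 4913
j=14: r + 13k = 5296.636666… → ⌈·⌉ = 5297
j=15: r + 14k = 5680.903333… → ⌈·⌉ = 5681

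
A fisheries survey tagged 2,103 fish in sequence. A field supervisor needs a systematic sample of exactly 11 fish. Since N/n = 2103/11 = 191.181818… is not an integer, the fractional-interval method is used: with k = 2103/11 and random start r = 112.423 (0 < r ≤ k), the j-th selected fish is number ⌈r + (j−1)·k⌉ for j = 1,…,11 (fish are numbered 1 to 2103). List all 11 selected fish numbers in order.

j=1: r + 0k = 112.423 → ⌈·⌉ = 113
j=2: r + 1k = 303.604818… → ⌈·⌉ = 304
j=3: r + 2k = 494.786636… → ⌈·⌉ = 495
j=4: r + 3k = 685.968454… → ⌈·⌉ = 686
j=5: r + 4k = 877.150272… → ⌈·⌉ = 878
j=6: r + 5k = 1068.332090… → ⌈·⌉ = 1069
j=7: r + 6k = 1259.513909… → ⌈·⌉ = 1260
j=8: r + 7k = 1450.695727… → ⌈·⌉ = 1451
j=9: r + 8k = 1641.877545… → ⌈·⌉ = 1642
j=10: r + 9k = 1833.059363… → ⌈·⌉ = 1834
j=11: r + 10k = 2024.241181… → ⌈·⌉ = 2025

113, 304, 495, 686, 878, 1069, 1260, 1451, 1642, 1834, 2025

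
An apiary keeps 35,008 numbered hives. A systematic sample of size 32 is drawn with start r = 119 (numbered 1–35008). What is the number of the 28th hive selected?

k = 35008/32 = 1094
28th selection = r + (28−1)·k = 119 + 27×1094 = 119 + 29538 = 29657

29657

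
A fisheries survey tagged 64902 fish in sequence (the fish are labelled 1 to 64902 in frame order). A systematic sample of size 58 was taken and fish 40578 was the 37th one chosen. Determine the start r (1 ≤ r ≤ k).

294

k = 64902/58 = 1119
r = 40578 − (37−1)×1119 = 40578 − 40284 = 294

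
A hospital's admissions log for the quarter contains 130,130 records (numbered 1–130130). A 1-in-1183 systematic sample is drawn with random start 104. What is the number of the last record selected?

k = 1183
110th selection = r + (110−1)·k = 104 + 109×1183 = 104 + 128947 = 129051

129051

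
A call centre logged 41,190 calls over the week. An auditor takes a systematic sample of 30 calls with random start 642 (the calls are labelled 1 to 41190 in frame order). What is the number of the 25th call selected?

33594

k = 41190/30 = 1373
25th selection = r + (25−1)·k = 642 + 24×1373 = 642 + 32952 = 33594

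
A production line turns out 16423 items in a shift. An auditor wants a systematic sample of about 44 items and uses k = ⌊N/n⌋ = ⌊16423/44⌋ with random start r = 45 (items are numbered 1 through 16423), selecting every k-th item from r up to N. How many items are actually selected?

44

k = ⌊16423/44⌋ = 373
Achieved size = ⌊(16423 − 45)/373⌋ + 1 = ⌊16378/373⌋ + 1 = 43 + 1 = 44
(last selection: 45 + 43×373 = 16084 ≤ 16423; next would be 16457 > 16423)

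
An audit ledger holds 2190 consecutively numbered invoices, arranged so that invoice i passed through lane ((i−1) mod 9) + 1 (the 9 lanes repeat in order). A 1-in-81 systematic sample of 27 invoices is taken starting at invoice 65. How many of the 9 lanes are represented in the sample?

Consecutive selections differ by k = 81, so their lane numbers differ by 81 mod 9 = 0.
gcd(81, 9) = 9, so the sample visits 9/9 = 1 distinct residues mod 9.
Start 65 is lane 2; the lanes hit are 2.

1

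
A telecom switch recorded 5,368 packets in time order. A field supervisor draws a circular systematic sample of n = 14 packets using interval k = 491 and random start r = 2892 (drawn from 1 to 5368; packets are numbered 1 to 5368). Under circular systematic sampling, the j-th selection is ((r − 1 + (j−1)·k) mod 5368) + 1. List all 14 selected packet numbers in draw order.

2892, 3383, 3874, 4365, 4856, 5347, 470, 961, 1452, 1943, 2434, 2925, 3416, 3907

Selection 1: 2892
Selection 2: 2892 + 491 = 3383
Selection 3: 3383 + 491 = 3874
Selection 4: 3874 + 491 = 4365
Selection 5: 4365 + 491 = 4856
Selection 6: 4856 + 491 = 5347
Selection 7: 5347 + 491 = 5838 → 5838 − 5368 = 470
Selection 8: 470 + 491 = 961
Selection 9: 961 + 491 = 1452
Selection 10: 1452 + 491 = 1943
Selection 11: 1943 + 491 = 2434
Selection 12: 2434 + 491 = 2925
Selection 13: 2925 + 491 = 3416
Selection 14: 3416 + 491 = 3907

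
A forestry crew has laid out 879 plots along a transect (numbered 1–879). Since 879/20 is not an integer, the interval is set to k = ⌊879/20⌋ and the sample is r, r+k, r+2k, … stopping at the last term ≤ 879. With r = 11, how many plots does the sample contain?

k = ⌊879/20⌋ = 43
Achieved size = ⌊(879 − 11)/43⌋ + 1 = ⌊868/43⌋ + 1 = 20 + 1 = 21
(last selection: 11 + 20×43 = 871 ≤ 879; next would be 914 > 879)

21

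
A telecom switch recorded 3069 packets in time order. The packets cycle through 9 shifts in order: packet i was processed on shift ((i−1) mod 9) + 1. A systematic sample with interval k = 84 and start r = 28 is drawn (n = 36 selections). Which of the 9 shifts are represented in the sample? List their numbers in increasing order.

1, 4, 7

Consecutive selections differ by k = 84, so their shift numbers differ by 84 mod 9 = 3.
gcd(84, 9) = 3, so the sample visits 9/3 = 3 distinct residues mod 9.
Start 28 is shift 1; the shifts hit are 1, 4, 7.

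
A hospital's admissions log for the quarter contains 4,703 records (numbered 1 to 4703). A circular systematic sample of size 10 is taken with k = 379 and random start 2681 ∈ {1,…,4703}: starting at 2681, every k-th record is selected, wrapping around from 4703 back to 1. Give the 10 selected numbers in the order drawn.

Selection 1: 2681
Selection 2: 2681 + 379 = 3060
Selection 3: 3060 + 379 = 3439
Selection 4: 3439 + 379 = 3818
Selection 5: 3818 + 379 = 4197
Selection 6: 4197 + 379 = 4576
Selection 7: 4576 + 379 = 4955 → 4955 − 4703 = 252
Selection 8: 252 + 379 = 631
Selection 9: 631 + 379 = 1010
Selection 10: 1010 + 379 = 1389

2681, 3060, 3439, 3818, 4197, 4576, 252, 631, 1010, 1389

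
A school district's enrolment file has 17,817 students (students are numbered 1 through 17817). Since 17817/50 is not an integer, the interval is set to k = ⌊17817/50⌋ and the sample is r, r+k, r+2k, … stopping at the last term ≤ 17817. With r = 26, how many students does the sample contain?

50

k = ⌊17817/50⌋ = 356
Achieved size = ⌊(17817 − 26)/356⌋ + 1 = ⌊17791/356⌋ + 1 = 49 + 1 = 50
(last selection: 26 + 49×356 = 17470 ≤ 17817; next would be 17826 > 17817)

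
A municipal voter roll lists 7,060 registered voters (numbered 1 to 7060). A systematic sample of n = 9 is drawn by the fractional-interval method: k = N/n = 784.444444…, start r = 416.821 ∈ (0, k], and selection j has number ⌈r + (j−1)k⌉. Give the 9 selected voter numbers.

417, 1202, 1986, 2771, 3555, 4340, 5124, 5908, 6693

j=1: r + 0k = 416.821 → ⌈·⌉ = 417
j=2: r + 1k = 1201.265444… → ⌈·⌉ = 1202
j=3: r + 2k = 1985.709888… → ⌈·⌉ = 1986
j=4: r + 3k = 2770.154333… → ⌈·⌉ = 2771
j=5: r + 4k = 3554.598777… → ⌈·⌉ = 3555
j=6: r + 5k = 4339.043222… → ⌈·⌉ = 4340
j=7: r + 6k = 5123.487666… → ⌈·⌉ = 5124
j=8: r + 7k = 5907.932111… → ⌈·⌉ = 5908
j=9: r + 8k = 6692.376555… → ⌈·⌉ = 6693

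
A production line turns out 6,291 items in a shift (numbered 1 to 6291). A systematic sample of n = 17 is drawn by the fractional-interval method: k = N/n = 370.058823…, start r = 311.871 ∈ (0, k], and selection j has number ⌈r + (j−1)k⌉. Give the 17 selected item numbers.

312, 682, 1052, 1423, 1793, 2163, 2533, 2903, 3273, 3643, 4013, 4383, 4753, 5123, 5493, 5863, 6233

j=1: r + 0k = 311.871 → ⌈·⌉ = 312
j=2: r + 1k = 681.929823… → ⌈·⌉ = 682
j=3: r + 2k = 1051.988647… → ⌈·⌉ = 1052
j=4: r + 3k = 1422.047470… → ⌈·⌉ = 1423
j=5: r + 4k = 1792.106294… → ⌈·⌉ = 1793
j=6: r + 5k = 2162.165117… → ⌈·⌉ = 2163
j=7: r + 6k = 2532.223941… → ⌈·⌉ = 2533
j=8: r + 7k = 2902.282764… → ⌈·⌉ = 2903
j=9: r + 8k = 3272.341588… → ⌈·⌉ = 3273
j=10: r + 9k = 3642.400411… → ⌈·⌉ = 3643
j=11: r + 10k = 4012.459235… → ⌈·⌉ = 4013
j=12: r + 11k = 4382.518058… → ⌈·⌉ = 4383
j=13: r + 12k = 4752.576882… → ⌈·⌉ = 4753
j=14: r + 13k = 5122.635705… → ⌈·⌉ = 5123
j=15: r + 14k = 5492.694529… → ⌈·⌉ = 5493
j=16: r + 15k = 5862.753352… → ⌈·⌉ = 5863
j=17: r + 16k = 6232.812176… → ⌈·⌉ = 6233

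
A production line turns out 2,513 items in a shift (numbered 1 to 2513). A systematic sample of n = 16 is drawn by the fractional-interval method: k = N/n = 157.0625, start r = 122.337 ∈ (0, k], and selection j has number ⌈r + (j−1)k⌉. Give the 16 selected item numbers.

j=1: r + 0k = 122.337 → ⌈·⌉ = 123
j=2: r + 1k = 279.3995 → ⌈·⌉ = 280
j=3: r + 2k = 436.462 → ⌈·⌉ = 437
j=4: r + 3k = 593.5245 → ⌈·⌉ = 594
j=5: r + 4k = 750.587 → ⌈·⌉ = 751
j=6: r + 5k = 907.6495 → ⌈·⌉ = 908
j=7: r + 6k = 1064.712 → ⌈·⌉ = 1065
j=8: r + 7k = 1221.7745 → ⌈·⌉ = 1222
j=9: r + 8k = 1378.837 → ⌈·⌉ = 1379
j=10: r + 9k = 1535.8995 → ⌈·⌉ = 1536
j=11: r + 10k = 1692.962 → ⌈·⌉ = 1693
j=12: r + 11k = 1850.0245 → ⌈·⌉ = 1851
j=13: r + 12k = 2007.087 → ⌈·⌉ = 2008
j=14: r + 13k = 2164.1495 → ⌈·⌉ = 2165
j=15: r + 14k = 2321.212 → ⌈·⌉ = 2322
j=16: r + 15k = 2478.2745 → ⌈·⌉ = 2479

123, 280, 437, 594, 751, 908, 1065, 1222, 1379, 1536, 1693, 1851, 2008, 2165, 2322, 2479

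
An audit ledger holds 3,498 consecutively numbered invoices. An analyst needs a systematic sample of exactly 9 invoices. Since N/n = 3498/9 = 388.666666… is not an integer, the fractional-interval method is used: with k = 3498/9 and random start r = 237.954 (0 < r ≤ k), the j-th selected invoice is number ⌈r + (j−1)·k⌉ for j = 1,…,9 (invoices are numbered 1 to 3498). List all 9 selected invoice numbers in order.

j=1: r + 0k = 237.954 → ⌈·⌉ = 238
j=2: r + 1k = 626.620666… → ⌈·⌉ = 627
j=3: r + 2k = 1015.287333… → ⌈·⌉ = 1016
j=4: r + 3k = 1403.954 → ⌈·⌉ = 1404
j=5: r + 4k = 1792.620666… → ⌈·⌉ = 1793
j=6: r + 5k = 2181.287333… → ⌈·⌉ = 2182
j=7: r + 6k = 2569.954 → ⌈·⌉ = 2570
j=8: r + 7k = 2958.620666… → ⌈·⌉ = 2959
j=9: r + 8k = 3347.287333… → ⌈·⌉ = 3348

238, 627, 1016, 1404, 1793, 2182, 2570, 2959, 3348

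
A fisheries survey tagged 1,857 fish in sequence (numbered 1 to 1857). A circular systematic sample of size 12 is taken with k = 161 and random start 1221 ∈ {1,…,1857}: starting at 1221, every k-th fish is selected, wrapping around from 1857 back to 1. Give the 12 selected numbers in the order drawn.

1221, 1382, 1543, 1704, 8, 169, 330, 491, 652, 813, 974, 1135

Selection 1: 1221
Selection 2: 1221 + 161 = 1382
Selection 3: 1382 + 161 = 1543
Selection 4: 1543 + 161 = 1704
Selection 5: 1704 + 161 = 1865 → 1865 − 1857 = 8
Selection 6: 8 + 161 = 169
Selection 7: 169 + 161 = 330
Selection 8: 330 + 161 = 491
Selection 9: 491 + 161 = 652
Selection 10: 652 + 161 = 813
Selection 11: 813 + 161 = 974
Selection 12: 974 + 161 = 1135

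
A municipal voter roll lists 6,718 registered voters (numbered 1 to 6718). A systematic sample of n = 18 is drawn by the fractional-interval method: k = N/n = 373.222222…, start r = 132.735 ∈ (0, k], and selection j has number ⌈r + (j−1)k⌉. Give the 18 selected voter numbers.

j=1: r + 0k = 132.735 → ⌈·⌉ = 133
j=2: r + 1k = 505.957222… → ⌈·⌉ = 506
j=3: r + 2k = 879.179444… → ⌈·⌉ = 880
j=4: r + 3k = 1252.401666… → ⌈·⌉ = 1253
j=5: r + 4k = 1625.623888… → ⌈·⌉ = 1626
j=6: r + 5k = 1998.846111… → ⌈·⌉ = 1999
j=7: r + 6k = 2372.068333… → ⌈·⌉ = 2373
j=8: r + 7k = 2745.290555… → ⌈·⌉ = 2746
j=9: r + 8k = 3118.512777… → ⌈·⌉ = 3119
j=10: r + 9k = 3491.735 → ⌈·⌉ = 3492
j=11: r + 10k = 3864.957222… → ⌈·⌉ = 3865
j=12: r + 11k = 4238.179444… → ⌈·⌉ = 4239
j=13: r + 12k = 4611.401666… → ⌈·⌉ = 4612
j=14: r + 13k = 4984.623888… → ⌈·⌉ = 4985
j=15: r + 14k = 5357.846111… → ⌈·⌉ = 5358
j=16: r + 15k = 5731.068333… → ⌈·⌉ = 5732
j=17: r + 16k = 6104.290555… → ⌈·⌉ = 6105
j=18: r + 17k = 6477.512777… → ⌈·⌉ = 6478

133, 506, 880, 1253, 1626, 1999, 2373, 2746, 3119, 3492, 3865, 4239, 4612, 4985, 5358, 5732, 6105, 6478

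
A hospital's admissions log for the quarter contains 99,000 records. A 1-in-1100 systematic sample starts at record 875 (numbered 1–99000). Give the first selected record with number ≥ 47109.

48175

k = 1100
Steps past start: ⌈(47109 − 875)/1100⌉ = ⌈46234/1100⌉ = 43
Selected record: 875 + 43×1100 = 48175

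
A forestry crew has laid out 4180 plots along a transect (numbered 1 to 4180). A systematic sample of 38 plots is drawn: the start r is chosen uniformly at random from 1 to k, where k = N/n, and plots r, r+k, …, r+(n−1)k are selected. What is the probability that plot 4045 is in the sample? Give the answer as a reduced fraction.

k = 4180/38 = 110.
Plot 4045 is selected iff r ≡ 4045 (mod 110); exactly one such r in {1,…,110}.
Inclusion probability = 1/110.

1/110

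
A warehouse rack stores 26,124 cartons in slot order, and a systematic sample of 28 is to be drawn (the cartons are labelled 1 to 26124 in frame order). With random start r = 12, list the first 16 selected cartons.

12, 945, 1878, 2811, 3744, 4677, 5610, 6543, 7476, 8409, 9342, 10275, 11208, 12141, 13074, 14007

k = N/n = 26124/28 = 933
carton 1: 12
carton 2: 12 + 933 = 945
carton 3: 945 + 933 = 1878
carton 4: 1878 + 933 = 2811
carton 5: 2811 + 933 = 3744
carton 6: 3744 + 933 = 4677
carton 7: 4677 + 933 = 5610
carton 8: 5610 + 933 = 6543
carton 9: 6543 + 933 = 7476
carton 10: 7476 + 933 = 8409
carton 11: 8409 + 933 = 9342
carton 12: 9342 + 933 = 10275
carton 13: 10275 + 933 = 11208
carton 14: 11208 + 933 = 12141
carton 15: 12141 + 933 = 13074
carton 16: 13074 + 933 = 14007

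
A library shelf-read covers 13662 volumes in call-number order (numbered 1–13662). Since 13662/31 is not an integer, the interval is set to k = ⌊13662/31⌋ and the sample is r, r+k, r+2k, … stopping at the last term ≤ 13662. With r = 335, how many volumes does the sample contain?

k = ⌊13662/31⌋ = 440
Achieved size = ⌊(13662 − 335)/440⌋ + 1 = ⌊13327/440⌋ + 1 = 30 + 1 = 31
(last selection: 335 + 30×440 = 13535 ≤ 13662; next would be 13975 > 13662)

31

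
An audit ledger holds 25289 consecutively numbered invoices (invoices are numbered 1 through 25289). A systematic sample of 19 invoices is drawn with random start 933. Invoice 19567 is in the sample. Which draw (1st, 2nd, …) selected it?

k = 25289/19 = 1331
position = (19567 − 933)/1331 + 1 = 18634/1331 + 1 = 14 + 1 = 15

15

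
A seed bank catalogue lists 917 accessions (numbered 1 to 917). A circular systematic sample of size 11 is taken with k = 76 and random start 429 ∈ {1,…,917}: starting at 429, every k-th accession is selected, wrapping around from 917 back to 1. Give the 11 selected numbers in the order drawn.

429, 505, 581, 657, 733, 809, 885, 44, 120, 196, 272

Selection 1: 429
Selection 2: 429 + 76 = 505
Selection 3: 505 + 76 = 581
Selection 4: 581 + 76 = 657
Selection 5: 657 + 76 = 733
Selection 6: 733 + 76 = 809
Selection 7: 809 + 76 = 885
Selection 8: 885 + 76 = 961 → 961 − 917 = 44
Selection 9: 44 + 76 = 120
Selection 10: 120 + 76 = 196
Selection 11: 196 + 76 = 272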